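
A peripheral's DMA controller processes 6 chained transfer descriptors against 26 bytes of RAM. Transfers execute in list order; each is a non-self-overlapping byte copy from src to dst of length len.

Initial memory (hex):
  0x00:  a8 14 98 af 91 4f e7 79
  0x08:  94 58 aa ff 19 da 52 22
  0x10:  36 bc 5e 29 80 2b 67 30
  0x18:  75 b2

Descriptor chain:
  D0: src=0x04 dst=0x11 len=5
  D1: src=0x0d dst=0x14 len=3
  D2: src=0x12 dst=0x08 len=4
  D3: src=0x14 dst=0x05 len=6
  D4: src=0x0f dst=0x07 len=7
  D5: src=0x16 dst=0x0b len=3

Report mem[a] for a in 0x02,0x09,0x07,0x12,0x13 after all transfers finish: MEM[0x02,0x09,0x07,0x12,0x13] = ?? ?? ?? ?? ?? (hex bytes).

MEM[0x02,0x09,0x07,0x12,0x13] = 98 91 22 4f e7

  after D0: wrote 5B at 0x11 = 914fe77994
  after D1: wrote 3B at 0x14 = da5222
  after D2: wrote 4B at 0x08 = 4fe7da52
  after D3: wrote 6B at 0x05 = da52223075b2
  after D4: wrote 7B at 0x07 = 2236914fe7da52
  after D5: wrote 3B at 0x0b = 223075
query mem[0x02]=0x98, mem[0x09]=0x91, mem[0x07]=0x22, mem[0x12]=0x4f, mem[0x13]=0xe7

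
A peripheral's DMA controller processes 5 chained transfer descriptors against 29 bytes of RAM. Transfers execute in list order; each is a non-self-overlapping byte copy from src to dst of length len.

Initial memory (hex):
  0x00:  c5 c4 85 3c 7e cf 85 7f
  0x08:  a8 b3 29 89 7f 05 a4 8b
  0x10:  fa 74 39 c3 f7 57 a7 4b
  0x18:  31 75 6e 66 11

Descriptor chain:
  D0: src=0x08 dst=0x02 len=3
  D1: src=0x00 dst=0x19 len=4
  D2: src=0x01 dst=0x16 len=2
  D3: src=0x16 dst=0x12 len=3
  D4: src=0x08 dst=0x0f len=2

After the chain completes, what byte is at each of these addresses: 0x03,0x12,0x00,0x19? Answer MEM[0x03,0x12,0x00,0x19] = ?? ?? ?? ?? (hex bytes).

#0 dst[0x02+3] := {0xa8,0xb3,0x29}
#1 dst[0x19+4] := {0xc5,0xc4,0xa8,0xb3}
#2 dst[0x16+2] := {0xc4,0xa8}
#3 dst[0x12+3] := {0xc4,0xa8,0x31}
#4 dst[0x0f+2] := {0xa8,0xb3}
query mem[0x03]=0xb3, mem[0x12]=0xc4, mem[0x00]=0xc5, mem[0x19]=0xc5

MEM[0x03,0x12,0x00,0x19] = b3 c4 c5 c5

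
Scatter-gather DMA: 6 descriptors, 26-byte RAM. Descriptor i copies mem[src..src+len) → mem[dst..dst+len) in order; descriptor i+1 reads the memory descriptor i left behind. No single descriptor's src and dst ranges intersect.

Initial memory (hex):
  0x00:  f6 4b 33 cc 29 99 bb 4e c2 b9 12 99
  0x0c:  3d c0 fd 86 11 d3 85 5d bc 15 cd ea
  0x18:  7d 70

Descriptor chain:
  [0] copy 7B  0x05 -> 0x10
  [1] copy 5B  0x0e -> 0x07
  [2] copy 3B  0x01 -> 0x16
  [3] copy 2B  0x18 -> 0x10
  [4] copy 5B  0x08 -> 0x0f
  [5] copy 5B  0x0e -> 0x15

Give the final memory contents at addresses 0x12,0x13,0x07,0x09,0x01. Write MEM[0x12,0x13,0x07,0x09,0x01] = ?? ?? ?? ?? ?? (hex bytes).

MEM[0x12,0x13,0x07,0x09,0x01] = 4e 3d fd 99 4b

#0 dst[0x10+7] := {0x99,0xbb,0x4e,0xc2,0xb9,0x12,0x99}
#1 dst[0x07+5] := {0xfd,0x86,0x99,0xbb,0x4e}
#2 dst[0x16+3] := {0x4b,0x33,0xcc}
#3 dst[0x10+2] := {0xcc,0x70}
#4 dst[0x0f+5] := {0x86,0x99,0xbb,0x4e,0x3d}
#5 dst[0x15+5] := {0xfd,0x86,0x99,0xbb,0x4e}
query mem[0x12]=0x4e, mem[0x13]=0x3d, mem[0x07]=0xfd, mem[0x09]=0x99, mem[0x01]=0x4b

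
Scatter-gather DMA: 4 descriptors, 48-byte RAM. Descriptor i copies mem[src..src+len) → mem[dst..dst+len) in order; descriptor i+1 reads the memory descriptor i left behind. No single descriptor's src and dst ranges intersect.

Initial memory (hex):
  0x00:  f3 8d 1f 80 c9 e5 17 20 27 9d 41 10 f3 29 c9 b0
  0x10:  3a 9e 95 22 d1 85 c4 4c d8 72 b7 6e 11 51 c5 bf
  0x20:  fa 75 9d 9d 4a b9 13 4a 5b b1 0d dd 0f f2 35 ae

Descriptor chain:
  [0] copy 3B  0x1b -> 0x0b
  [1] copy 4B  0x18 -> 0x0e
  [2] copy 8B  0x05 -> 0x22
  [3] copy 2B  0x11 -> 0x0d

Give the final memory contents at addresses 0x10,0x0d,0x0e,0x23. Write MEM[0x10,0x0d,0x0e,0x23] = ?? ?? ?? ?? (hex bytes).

MEM[0x10,0x0d,0x0e,0x23] = b7 6e 95 17

[0] 0x1b->0x0b len=3 : 6e 11 51
[1] 0x18->0x0e len=4 : d8 72 b7 6e
[2] 0x05->0x22 len=8 : e5 17 20 27 9d 41 6e 11
[3] 0x11->0x0d len=2 : 6e 95
query mem[0x10]=0xb7, mem[0x0d]=0x6e, mem[0x0e]=0x95, mem[0x23]=0x17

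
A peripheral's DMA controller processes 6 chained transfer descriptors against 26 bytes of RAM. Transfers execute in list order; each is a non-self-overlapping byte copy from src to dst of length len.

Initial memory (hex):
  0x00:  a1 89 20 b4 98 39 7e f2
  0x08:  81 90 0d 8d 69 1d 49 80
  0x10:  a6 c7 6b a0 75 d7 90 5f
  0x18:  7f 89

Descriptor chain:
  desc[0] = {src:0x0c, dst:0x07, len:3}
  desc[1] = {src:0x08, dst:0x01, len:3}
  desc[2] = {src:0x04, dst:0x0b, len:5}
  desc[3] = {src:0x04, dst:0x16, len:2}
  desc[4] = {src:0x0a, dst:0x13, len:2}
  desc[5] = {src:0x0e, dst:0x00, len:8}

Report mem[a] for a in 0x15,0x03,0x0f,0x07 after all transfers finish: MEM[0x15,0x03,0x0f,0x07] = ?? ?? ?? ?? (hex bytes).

  after D0: wrote 3B at 0x07 = 691d49
  after D1: wrote 3B at 0x01 = 1d490d
  after D2: wrote 5B at 0x0b = 98397e691d
  after D3: wrote 2B at 0x16 = 9839
  after D4: wrote 2B at 0x13 = 0d98
  after D5: wrote 8B at 0x00 = 691da6c76b0d98d7
query mem[0x15]=0xd7, mem[0x03]=0xc7, mem[0x0f]=0x1d, mem[0x07]=0xd7

MEM[0x15,0x03,0x0f,0x07] = d7 c7 1d d7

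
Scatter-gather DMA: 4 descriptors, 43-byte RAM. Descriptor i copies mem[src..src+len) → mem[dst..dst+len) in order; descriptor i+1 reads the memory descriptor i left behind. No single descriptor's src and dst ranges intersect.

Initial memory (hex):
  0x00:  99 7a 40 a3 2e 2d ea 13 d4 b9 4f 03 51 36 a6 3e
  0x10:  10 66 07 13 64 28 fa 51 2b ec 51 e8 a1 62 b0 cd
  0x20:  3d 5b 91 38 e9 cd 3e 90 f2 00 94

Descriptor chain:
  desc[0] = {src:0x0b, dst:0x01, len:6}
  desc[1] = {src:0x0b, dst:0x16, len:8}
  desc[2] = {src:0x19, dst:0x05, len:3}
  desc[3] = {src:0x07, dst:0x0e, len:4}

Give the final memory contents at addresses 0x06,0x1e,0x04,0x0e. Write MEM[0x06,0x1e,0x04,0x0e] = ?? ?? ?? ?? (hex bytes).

D0: mem[0x01..0x06] <- [03 51 36 a6 3e 10]
D1: mem[0x16..0x1d] <- [03 51 36 a6 3e 10 66 07]
D2: mem[0x05..0x07] <- [a6 3e 10]
D3: mem[0x0e..0x11] <- [10 d4 b9 4f]
query mem[0x06]=0x3e, mem[0x1e]=0xb0, mem[0x04]=0xa6, mem[0x0e]=0x10

MEM[0x06,0x1e,0x04,0x0e] = 3e b0 a6 10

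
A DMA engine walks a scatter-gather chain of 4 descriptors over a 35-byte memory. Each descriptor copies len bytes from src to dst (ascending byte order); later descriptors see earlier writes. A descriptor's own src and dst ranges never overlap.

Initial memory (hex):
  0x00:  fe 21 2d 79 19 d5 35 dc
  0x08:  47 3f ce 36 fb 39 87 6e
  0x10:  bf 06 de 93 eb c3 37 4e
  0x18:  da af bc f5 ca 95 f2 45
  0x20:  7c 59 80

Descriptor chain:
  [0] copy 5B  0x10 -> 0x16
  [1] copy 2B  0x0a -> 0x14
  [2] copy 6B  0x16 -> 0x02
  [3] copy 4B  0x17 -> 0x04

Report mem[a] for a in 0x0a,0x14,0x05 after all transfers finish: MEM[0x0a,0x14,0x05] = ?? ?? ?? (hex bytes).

MEM[0x0a,0x14,0x05] = ce ce de

  after D0: wrote 5B at 0x16 = bf06de93eb
  after D1: wrote 2B at 0x14 = ce36
  after D2: wrote 6B at 0x02 = bf06de93ebf5
  after D3: wrote 4B at 0x04 = 06de93eb
query mem[0x0a]=0xce, mem[0x14]=0xce, mem[0x05]=0xde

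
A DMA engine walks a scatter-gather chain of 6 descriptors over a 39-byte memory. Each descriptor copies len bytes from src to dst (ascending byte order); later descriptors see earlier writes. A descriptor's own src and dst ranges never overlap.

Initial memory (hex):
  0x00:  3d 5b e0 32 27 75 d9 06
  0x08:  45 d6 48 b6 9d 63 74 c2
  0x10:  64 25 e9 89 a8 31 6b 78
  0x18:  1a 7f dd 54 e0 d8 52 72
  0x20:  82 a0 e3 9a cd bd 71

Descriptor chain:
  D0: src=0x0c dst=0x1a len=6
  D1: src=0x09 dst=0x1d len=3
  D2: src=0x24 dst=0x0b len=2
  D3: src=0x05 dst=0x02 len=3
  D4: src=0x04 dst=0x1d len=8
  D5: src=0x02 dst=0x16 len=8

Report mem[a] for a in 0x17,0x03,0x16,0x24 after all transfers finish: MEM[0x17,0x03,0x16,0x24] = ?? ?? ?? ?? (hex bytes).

MEM[0x17,0x03,0x16,0x24] = d9 d9 75 cd

  after D0: wrote 6B at 0x1a = 9d6374c26425
  after D1: wrote 3B at 0x1d = d648b6
  after D2: wrote 2B at 0x0b = cdbd
  after D3: wrote 3B at 0x02 = 75d906
  after D4: wrote 8B at 0x1d = 0675d90645d648cd
  after D5: wrote 8B at 0x16 = 75d90675d90645d6
query mem[0x17]=0xd9, mem[0x03]=0xd9, mem[0x16]=0x75, mem[0x24]=0xcd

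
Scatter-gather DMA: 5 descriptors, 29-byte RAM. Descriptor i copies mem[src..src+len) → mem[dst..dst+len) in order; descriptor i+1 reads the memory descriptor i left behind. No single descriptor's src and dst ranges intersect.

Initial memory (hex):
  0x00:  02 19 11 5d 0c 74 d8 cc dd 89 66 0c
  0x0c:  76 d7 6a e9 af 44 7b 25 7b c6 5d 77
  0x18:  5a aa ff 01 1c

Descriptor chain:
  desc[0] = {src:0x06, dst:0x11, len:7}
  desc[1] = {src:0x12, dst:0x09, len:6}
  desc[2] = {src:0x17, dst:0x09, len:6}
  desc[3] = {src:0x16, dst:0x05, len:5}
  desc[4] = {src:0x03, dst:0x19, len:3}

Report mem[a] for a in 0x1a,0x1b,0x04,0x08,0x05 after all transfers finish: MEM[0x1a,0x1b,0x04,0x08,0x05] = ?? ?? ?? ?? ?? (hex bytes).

[0] 0x06->0x11 len=7 : d8 cc dd 89 66 0c 76
[1] 0x12->0x09 len=6 : cc dd 89 66 0c 76
[2] 0x17->0x09 len=6 : 76 5a aa ff 01 1c
[3] 0x16->0x05 len=5 : 0c 76 5a aa ff
[4] 0x03->0x19 len=3 : 5d 0c 0c
query mem[0x1a]=0x0c, mem[0x1b]=0x0c, mem[0x04]=0x0c, mem[0x08]=0xaa, mem[0x05]=0x0c

MEM[0x1a,0x1b,0x04,0x08,0x05] = 0c 0c 0c aa 0c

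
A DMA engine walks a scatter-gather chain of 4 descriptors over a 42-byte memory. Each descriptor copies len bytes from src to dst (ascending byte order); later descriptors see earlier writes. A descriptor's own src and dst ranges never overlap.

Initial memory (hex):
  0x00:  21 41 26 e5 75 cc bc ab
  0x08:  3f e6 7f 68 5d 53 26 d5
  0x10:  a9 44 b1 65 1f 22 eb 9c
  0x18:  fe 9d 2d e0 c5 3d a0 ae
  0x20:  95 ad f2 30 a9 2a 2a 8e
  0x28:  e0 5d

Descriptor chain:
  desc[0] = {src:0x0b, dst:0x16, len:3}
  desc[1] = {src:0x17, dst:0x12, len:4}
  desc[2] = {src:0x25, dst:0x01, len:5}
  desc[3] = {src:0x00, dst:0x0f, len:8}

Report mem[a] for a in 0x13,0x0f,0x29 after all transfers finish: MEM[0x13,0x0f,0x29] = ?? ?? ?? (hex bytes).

D0: mem[0x16..0x18] <- [68 5d 53]
D1: mem[0x12..0x15] <- [5d 53 9d 2d]
D2: mem[0x01..0x05] <- [2a 2a 8e e0 5d]
D3: mem[0x0f..0x16] <- [21 2a 2a 8e e0 5d bc ab]
query mem[0x13]=0xe0, mem[0x0f]=0x21, mem[0x29]=0x5d

MEM[0x13,0x0f,0x29] = e0 21 5d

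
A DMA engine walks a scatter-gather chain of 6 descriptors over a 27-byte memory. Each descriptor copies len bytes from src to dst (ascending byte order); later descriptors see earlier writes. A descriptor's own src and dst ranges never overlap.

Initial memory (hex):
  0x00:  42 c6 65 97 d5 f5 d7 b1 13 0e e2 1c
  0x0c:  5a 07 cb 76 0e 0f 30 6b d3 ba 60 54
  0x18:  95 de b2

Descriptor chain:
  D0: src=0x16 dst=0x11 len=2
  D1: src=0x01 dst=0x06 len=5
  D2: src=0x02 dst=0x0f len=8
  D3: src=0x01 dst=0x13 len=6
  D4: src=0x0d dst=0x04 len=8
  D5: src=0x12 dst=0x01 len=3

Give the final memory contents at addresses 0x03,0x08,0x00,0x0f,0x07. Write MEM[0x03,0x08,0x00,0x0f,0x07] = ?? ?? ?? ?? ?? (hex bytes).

#0 dst[0x11+2] := {0x60,0x54}
#1 dst[0x06+5] := {0xc6,0x65,0x97,0xd5,0xf5}
#2 dst[0x0f+8] := {0x65,0x97,0xd5,0xf5,0xc6,0x65,0x97,0xd5}
#3 dst[0x13+6] := {0xc6,0x65,0x97,0xd5,0xf5,0xc6}
#4 dst[0x04+8] := {0x07,0xcb,0x65,0x97,0xd5,0xf5,0xc6,0x65}
#5 dst[0x01+3] := {0xf5,0xc6,0x65}
query mem[0x03]=0x65, mem[0x08]=0xd5, mem[0x00]=0x42, mem[0x0f]=0x65, mem[0x07]=0x97

MEM[0x03,0x08,0x00,0x0f,0x07] = 65 d5 42 65 97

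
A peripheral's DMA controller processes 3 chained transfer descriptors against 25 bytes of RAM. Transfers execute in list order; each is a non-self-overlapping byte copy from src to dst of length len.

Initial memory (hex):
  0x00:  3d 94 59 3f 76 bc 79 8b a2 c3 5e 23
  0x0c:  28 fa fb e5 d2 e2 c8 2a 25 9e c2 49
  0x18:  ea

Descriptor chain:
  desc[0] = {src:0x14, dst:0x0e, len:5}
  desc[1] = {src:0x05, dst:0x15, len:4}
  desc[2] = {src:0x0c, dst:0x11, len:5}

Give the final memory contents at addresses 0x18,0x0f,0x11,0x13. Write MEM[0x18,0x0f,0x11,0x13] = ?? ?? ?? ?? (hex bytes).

MEM[0x18,0x0f,0x11,0x13] = a2 9e 28 25

[0] 0x14->0x0e len=5 : 25 9e c2 49 ea
[1] 0x05->0x15 len=4 : bc 79 8b a2
[2] 0x0c->0x11 len=5 : 28 fa 25 9e c2
query mem[0x18]=0xa2, mem[0x0f]=0x9e, mem[0x11]=0x28, mem[0x13]=0x25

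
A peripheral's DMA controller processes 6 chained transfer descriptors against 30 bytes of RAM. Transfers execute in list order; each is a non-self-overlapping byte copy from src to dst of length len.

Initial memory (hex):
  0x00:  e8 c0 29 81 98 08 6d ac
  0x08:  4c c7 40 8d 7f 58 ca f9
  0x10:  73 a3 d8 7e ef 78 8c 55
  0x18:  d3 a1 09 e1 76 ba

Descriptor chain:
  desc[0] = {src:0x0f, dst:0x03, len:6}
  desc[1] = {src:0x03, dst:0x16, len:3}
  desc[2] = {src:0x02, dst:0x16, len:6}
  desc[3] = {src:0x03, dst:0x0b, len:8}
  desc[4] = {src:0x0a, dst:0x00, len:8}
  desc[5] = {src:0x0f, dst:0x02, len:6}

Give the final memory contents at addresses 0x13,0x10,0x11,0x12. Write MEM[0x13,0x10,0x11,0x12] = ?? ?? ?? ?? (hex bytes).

MEM[0x13,0x10,0x11,0x12] = 7e ef c7 40

D0: mem[0x03..0x08] <- [f9 73 a3 d8 7e ef]
D1: mem[0x16..0x18] <- [f9 73 a3]
D2: mem[0x16..0x1b] <- [29 f9 73 a3 d8 7e]
D3: mem[0x0b..0x12] <- [f9 73 a3 d8 7e ef c7 40]
D4: mem[0x00..0x07] <- [40 f9 73 a3 d8 7e ef c7]
D5: mem[0x02..0x07] <- [7e ef c7 40 7e ef]
query mem[0x13]=0x7e, mem[0x10]=0xef, mem[0x11]=0xc7, mem[0x12]=0x40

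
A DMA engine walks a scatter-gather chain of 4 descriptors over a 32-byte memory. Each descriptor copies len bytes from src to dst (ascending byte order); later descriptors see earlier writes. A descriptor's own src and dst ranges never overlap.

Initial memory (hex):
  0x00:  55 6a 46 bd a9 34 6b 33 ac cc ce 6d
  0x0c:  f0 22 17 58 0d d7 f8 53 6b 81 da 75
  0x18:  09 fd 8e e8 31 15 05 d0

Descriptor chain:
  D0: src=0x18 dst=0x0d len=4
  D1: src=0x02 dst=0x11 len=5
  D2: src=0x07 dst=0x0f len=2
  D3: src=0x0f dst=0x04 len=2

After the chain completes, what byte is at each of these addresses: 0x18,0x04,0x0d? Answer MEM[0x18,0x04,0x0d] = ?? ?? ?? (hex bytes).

MEM[0x18,0x04,0x0d] = 09 33 09

#0 dst[0x0d+4] := {0x09,0xfd,0x8e,0xe8}
#1 dst[0x11+5] := {0x46,0xbd,0xa9,0x34,0x6b}
#2 dst[0x0f+2] := {0x33,0xac}
#3 dst[0x04+2] := {0x33,0xac}
query mem[0x18]=0x09, mem[0x04]=0x33, mem[0x0d]=0x09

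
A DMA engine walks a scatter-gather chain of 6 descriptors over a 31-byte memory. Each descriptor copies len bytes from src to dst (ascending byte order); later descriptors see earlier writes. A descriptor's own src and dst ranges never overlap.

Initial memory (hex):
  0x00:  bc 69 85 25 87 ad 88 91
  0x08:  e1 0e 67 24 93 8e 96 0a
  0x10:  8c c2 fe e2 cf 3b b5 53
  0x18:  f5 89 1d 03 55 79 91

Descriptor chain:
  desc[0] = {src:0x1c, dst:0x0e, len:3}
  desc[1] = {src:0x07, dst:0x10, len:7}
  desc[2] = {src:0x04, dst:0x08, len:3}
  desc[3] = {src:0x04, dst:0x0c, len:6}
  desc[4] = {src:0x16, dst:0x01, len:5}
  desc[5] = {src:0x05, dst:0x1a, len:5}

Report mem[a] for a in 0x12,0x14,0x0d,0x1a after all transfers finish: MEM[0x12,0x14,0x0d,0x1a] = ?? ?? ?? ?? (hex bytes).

D0: mem[0x0e..0x10] <- [55 79 91]
D1: mem[0x10..0x16] <- [91 e1 0e 67 24 93 8e]
D2: mem[0x08..0x0a] <- [87 ad 88]
D3: mem[0x0c..0x11] <- [87 ad 88 91 87 ad]
D4: mem[0x01..0x05] <- [8e 53 f5 89 1d]
D5: mem[0x1a..0x1e] <- [1d 88 91 87 ad]
query mem[0x12]=0x0e, mem[0x14]=0x24, mem[0x0d]=0xad, mem[0x1a]=0x1d

MEM[0x12,0x14,0x0d,0x1a] = 0e 24 ad 1d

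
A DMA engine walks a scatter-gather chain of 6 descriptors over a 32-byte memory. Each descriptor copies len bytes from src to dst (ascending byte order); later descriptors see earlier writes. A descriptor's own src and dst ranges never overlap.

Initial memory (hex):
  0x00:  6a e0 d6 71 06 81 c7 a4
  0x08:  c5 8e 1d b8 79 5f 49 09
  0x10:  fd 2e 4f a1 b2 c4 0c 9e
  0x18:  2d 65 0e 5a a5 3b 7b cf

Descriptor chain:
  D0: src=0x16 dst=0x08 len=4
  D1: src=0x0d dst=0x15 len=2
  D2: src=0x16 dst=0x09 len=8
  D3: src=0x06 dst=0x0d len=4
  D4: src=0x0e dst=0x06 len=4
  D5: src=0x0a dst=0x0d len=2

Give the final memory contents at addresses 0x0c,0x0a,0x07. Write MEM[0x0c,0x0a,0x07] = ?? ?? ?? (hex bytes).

[0] 0x16->0x08 len=4 : 0c 9e 2d 65
[1] 0x0d->0x15 len=2 : 5f 49
[2] 0x16->0x09 len=8 : 49 9e 2d 65 0e 5a a5 3b
[3] 0x06->0x0d len=4 : c7 a4 0c 49
[4] 0x0e->0x06 len=4 : a4 0c 49 2e
[5] 0x0a->0x0d len=2 : 9e 2d
query mem[0x0c]=0x65, mem[0x0a]=0x9e, mem[0x07]=0x0c

MEM[0x0c,0x0a,0x07] = 65 9e 0c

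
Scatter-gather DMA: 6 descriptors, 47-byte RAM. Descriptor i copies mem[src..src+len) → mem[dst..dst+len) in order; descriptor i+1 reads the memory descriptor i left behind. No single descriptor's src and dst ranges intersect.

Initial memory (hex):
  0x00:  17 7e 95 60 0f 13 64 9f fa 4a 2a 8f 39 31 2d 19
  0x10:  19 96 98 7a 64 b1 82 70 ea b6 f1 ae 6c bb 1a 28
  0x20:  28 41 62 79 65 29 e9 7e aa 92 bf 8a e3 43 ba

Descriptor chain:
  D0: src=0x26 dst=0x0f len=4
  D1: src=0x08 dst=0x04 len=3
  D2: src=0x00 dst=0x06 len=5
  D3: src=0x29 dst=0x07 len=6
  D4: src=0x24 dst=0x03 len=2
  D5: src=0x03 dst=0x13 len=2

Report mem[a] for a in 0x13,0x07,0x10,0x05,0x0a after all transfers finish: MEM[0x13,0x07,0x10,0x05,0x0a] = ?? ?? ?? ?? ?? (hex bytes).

MEM[0x13,0x07,0x10,0x05,0x0a] = 65 92 7e 4a e3

#0 dst[0x0f+4] := {0xe9,0x7e,0xaa,0x92}
#1 dst[0x04+3] := {0xfa,0x4a,0x2a}
#2 dst[0x06+5] := {0x17,0x7e,0x95,0x60,0xfa}
#3 dst[0x07+6] := {0x92,0xbf,0x8a,0xe3,0x43,0xba}
#4 dst[0x03+2] := {0x65,0x29}
#5 dst[0x13+2] := {0x65,0x29}
query mem[0x13]=0x65, mem[0x07]=0x92, mem[0x10]=0x7e, mem[0x05]=0x4a, mem[0x0a]=0xe3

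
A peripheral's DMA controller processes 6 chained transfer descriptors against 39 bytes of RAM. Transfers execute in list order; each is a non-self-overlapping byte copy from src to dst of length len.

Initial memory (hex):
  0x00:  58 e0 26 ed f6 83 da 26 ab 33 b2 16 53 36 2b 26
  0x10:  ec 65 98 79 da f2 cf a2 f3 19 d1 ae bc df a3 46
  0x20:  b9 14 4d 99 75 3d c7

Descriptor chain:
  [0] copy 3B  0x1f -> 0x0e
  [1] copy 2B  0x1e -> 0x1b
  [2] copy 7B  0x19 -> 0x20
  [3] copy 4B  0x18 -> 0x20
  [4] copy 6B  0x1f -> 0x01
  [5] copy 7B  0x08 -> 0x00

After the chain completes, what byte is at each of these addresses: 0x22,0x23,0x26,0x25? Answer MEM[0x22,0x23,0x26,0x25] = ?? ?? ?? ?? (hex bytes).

[0] 0x1f->0x0e len=3 : 46 b9 14
[1] 0x1e->0x1b len=2 : a3 46
[2] 0x19->0x20 len=7 : 19 d1 a3 46 df a3 46
[3] 0x18->0x20 len=4 : f3 19 d1 a3
[4] 0x1f->0x01 len=6 : 46 f3 19 d1 a3 df
[5] 0x08->0x00 len=7 : ab 33 b2 16 53 36 46
query mem[0x22]=0xd1, mem[0x23]=0xa3, mem[0x26]=0x46, mem[0x25]=0xa3

MEM[0x22,0x23,0x26,0x25] = d1 a3 46 a3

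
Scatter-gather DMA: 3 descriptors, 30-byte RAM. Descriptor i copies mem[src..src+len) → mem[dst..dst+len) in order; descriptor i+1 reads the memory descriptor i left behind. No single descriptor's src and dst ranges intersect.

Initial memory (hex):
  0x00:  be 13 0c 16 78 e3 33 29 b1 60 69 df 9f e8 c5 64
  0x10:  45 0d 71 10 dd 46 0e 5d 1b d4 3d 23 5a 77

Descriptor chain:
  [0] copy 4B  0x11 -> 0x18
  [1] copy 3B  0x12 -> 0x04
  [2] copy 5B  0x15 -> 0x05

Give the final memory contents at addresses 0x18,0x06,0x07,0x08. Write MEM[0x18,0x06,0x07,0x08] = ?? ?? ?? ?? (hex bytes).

MEM[0x18,0x06,0x07,0x08] = 0d 0e 5d 0d

[0] 0x11->0x18 len=4 : 0d 71 10 dd
[1] 0x12->0x04 len=3 : 71 10 dd
[2] 0x15->0x05 len=5 : 46 0e 5d 0d 71
query mem[0x18]=0x0d, mem[0x06]=0x0e, mem[0x07]=0x5d, mem[0x08]=0x0d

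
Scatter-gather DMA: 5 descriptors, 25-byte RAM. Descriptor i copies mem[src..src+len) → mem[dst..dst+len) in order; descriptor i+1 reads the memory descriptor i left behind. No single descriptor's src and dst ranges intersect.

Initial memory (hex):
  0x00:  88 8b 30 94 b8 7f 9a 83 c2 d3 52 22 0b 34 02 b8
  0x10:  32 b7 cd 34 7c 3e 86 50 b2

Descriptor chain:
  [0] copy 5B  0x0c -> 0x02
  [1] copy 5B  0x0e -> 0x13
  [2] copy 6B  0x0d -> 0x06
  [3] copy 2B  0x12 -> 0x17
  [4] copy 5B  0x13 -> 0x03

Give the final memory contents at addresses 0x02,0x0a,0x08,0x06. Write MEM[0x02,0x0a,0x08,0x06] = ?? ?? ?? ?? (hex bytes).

  after D0: wrote 5B at 0x02 = 0b3402b832
  after D1: wrote 5B at 0x13 = 02b832b7cd
  after D2: wrote 6B at 0x06 = 3402b832b7cd
  after D3: wrote 2B at 0x17 = cd02
  after D4: wrote 5B at 0x03 = 02b832b7cd
query mem[0x02]=0x0b, mem[0x0a]=0xb7, mem[0x08]=0xb8, mem[0x06]=0xb7

MEM[0x02,0x0a,0x08,0x06] = 0b b7 b8 b7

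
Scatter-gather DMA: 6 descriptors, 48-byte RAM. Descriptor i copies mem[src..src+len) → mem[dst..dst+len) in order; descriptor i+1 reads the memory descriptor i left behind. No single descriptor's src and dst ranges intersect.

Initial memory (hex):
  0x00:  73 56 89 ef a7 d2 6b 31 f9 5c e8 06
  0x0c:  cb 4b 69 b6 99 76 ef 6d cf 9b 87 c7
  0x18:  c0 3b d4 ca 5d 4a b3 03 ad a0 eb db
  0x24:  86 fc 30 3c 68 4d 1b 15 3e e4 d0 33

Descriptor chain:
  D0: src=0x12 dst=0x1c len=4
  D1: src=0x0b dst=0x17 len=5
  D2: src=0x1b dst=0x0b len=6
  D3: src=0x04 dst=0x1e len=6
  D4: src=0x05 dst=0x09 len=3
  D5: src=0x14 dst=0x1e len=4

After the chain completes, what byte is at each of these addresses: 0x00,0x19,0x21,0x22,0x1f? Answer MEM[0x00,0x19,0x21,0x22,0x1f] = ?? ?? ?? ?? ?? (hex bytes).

[0] 0x12->0x1c len=4 : ef 6d cf 9b
[1] 0x0b->0x17 len=5 : 06 cb 4b 69 b6
[2] 0x1b->0x0b len=6 : b6 ef 6d cf 9b ad
[3] 0x04->0x1e len=6 : a7 d2 6b 31 f9 5c
[4] 0x05->0x09 len=3 : d2 6b 31
[5] 0x14->0x1e len=4 : cf 9b 87 06
query mem[0x00]=0x73, mem[0x19]=0x4b, mem[0x21]=0x06, mem[0x22]=0xf9, mem[0x1f]=0x9b

MEM[0x00,0x19,0x21,0x22,0x1f] = 73 4b 06 f9 9b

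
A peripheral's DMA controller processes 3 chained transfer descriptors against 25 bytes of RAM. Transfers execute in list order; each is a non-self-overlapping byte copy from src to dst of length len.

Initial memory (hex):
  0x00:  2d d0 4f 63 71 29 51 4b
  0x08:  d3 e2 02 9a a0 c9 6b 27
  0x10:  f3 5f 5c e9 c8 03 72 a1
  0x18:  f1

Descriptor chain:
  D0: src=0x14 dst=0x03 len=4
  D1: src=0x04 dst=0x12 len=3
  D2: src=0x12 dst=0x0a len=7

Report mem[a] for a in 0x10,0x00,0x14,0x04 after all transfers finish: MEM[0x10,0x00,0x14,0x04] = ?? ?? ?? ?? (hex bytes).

[0] 0x14->0x03 len=4 : c8 03 72 a1
[1] 0x04->0x12 len=3 : 03 72 a1
[2] 0x12->0x0a len=7 : 03 72 a1 03 72 a1 f1
query mem[0x10]=0xf1, mem[0x00]=0x2d, mem[0x14]=0xa1, mem[0x04]=0x03

MEM[0x10,0x00,0x14,0x04] = f1 2d a1 03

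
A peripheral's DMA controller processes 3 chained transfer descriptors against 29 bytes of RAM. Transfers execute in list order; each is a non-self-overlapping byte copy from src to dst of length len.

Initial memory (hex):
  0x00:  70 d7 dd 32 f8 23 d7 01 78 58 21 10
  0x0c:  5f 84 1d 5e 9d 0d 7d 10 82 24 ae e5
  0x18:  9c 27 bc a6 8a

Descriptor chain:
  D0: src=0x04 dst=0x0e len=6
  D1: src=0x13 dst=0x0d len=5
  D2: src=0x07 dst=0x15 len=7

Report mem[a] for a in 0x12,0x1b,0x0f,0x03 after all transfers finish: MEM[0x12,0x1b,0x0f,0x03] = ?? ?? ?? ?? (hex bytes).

[0] 0x04->0x0e len=6 : f8 23 d7 01 78 58
[1] 0x13->0x0d len=5 : 58 82 24 ae e5
[2] 0x07->0x15 len=7 : 01 78 58 21 10 5f 58
query mem[0x12]=0x78, mem[0x1b]=0x58, mem[0x0f]=0x24, mem[0x03]=0x32

MEM[0x12,0x1b,0x0f,0x03] = 78 58 24 32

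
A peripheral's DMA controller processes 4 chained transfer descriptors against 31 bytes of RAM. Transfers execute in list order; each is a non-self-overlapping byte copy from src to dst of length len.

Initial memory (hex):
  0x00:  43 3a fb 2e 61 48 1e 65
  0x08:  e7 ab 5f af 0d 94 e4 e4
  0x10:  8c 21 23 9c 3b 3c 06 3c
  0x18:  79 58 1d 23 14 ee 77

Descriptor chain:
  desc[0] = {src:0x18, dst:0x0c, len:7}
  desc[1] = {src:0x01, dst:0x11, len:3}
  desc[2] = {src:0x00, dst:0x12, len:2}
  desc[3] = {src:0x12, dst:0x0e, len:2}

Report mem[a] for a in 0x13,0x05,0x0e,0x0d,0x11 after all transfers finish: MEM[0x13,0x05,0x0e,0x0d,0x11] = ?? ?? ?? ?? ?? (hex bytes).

D0: mem[0x0c..0x12] <- [79 58 1d 23 14 ee 77]
D1: mem[0x11..0x13] <- [3a fb 2e]
D2: mem[0x12..0x13] <- [43 3a]
D3: mem[0x0e..0x0f] <- [43 3a]
query mem[0x13]=0x3a, mem[0x05]=0x48, mem[0x0e]=0x43, mem[0x0d]=0x58, mem[0x11]=0x3a

MEM[0x13,0x05,0x0e,0x0d,0x11] = 3a 48 43 58 3a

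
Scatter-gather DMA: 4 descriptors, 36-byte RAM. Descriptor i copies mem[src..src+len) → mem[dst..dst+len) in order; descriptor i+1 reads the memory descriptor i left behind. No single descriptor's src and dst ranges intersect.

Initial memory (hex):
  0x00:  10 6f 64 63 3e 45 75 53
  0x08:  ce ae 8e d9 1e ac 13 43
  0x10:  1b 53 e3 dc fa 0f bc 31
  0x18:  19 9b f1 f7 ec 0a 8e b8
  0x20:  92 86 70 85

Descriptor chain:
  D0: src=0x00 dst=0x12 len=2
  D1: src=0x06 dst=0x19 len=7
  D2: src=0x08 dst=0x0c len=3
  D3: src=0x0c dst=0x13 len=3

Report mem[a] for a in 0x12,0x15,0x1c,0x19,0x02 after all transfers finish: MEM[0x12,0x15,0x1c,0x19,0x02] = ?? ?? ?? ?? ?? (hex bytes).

[0] 0x00->0x12 len=2 : 10 6f
[1] 0x06->0x19 len=7 : 75 53 ce ae 8e d9 1e
[2] 0x08->0x0c len=3 : ce ae 8e
[3] 0x0c->0x13 len=3 : ce ae 8e
query mem[0x12]=0x10, mem[0x15]=0x8e, mem[0x1c]=0xae, mem[0x19]=0x75, mem[0x02]=0x64

MEM[0x12,0x15,0x1c,0x19,0x02] = 10 8e ae 75 64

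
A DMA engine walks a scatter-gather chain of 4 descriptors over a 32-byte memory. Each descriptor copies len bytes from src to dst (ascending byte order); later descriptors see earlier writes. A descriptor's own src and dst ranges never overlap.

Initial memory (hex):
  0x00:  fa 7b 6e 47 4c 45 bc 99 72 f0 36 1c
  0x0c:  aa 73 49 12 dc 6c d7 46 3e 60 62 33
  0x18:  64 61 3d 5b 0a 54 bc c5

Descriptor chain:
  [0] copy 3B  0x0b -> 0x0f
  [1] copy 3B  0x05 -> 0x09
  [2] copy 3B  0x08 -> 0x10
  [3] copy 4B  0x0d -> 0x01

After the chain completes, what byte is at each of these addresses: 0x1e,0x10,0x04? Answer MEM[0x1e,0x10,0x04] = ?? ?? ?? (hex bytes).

MEM[0x1e,0x10,0x04] = bc 72 72

D0: mem[0x0f..0x11] <- [1c aa 73]
D1: mem[0x09..0x0b] <- [45 bc 99]
D2: mem[0x10..0x12] <- [72 45 bc]
D3: mem[0x01..0x04] <- [73 49 1c 72]
query mem[0x1e]=0xbc, mem[0x10]=0x72, mem[0x04]=0x72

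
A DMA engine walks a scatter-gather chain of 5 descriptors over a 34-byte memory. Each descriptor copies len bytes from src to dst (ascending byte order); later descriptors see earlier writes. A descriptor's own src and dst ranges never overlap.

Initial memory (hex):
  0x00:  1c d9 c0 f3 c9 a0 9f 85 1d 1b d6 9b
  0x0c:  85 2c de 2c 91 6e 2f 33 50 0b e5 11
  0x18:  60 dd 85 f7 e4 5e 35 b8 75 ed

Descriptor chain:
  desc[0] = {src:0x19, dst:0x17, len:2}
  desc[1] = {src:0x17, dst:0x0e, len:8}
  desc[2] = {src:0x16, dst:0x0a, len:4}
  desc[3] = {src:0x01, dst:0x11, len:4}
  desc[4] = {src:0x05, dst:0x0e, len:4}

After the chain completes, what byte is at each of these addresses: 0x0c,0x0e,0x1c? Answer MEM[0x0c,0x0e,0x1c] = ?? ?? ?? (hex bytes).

  after D0: wrote 2B at 0x17 = dd85
  after D1: wrote 8B at 0x0e = dd85dd85f7e45e35
  after D2: wrote 4B at 0x0a = e5dd85dd
  after D3: wrote 4B at 0x11 = d9c0f3c9
  after D4: wrote 4B at 0x0e = a09f851d
query mem[0x0c]=0x85, mem[0x0e]=0xa0, mem[0x1c]=0xe4

MEM[0x0c,0x0e,0x1c] = 85 a0 e4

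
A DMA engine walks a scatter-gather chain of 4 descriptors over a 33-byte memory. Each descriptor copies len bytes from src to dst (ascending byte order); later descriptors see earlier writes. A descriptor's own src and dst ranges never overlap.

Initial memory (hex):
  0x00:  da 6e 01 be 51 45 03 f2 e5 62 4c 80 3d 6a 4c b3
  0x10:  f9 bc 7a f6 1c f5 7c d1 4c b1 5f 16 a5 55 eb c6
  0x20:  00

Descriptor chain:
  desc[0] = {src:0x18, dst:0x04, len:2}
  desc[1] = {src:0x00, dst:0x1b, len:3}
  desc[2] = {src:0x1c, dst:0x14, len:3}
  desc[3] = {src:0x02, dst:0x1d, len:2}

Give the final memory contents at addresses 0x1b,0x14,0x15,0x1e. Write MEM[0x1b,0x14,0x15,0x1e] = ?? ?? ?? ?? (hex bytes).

MEM[0x1b,0x14,0x15,0x1e] = da 6e 01 be

  after D0: wrote 2B at 0x04 = 4cb1
  after D1: wrote 3B at 0x1b = da6e01
  after D2: wrote 3B at 0x14 = 6e01eb
  after D3: wrote 2B at 0x1d = 01be
query mem[0x1b]=0xda, mem[0x14]=0x6e, mem[0x15]=0x01, mem[0x1e]=0xbe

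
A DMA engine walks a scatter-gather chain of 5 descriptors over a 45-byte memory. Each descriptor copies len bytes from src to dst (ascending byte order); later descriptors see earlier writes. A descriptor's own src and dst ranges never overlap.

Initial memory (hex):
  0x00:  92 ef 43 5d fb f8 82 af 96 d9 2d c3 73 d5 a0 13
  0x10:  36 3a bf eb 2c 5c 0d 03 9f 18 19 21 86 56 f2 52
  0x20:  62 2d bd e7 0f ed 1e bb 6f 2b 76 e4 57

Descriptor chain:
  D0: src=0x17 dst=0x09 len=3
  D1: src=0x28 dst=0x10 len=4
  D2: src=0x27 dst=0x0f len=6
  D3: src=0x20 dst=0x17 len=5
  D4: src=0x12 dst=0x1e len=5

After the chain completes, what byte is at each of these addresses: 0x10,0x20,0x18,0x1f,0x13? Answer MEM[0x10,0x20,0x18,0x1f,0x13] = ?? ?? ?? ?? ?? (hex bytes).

MEM[0x10,0x20,0x18,0x1f,0x13] = 6f 57 2d e4 e4

#0 dst[0x09+3] := {0x03,0x9f,0x18}
#1 dst[0x10+4] := {0x6f,0x2b,0x76,0xe4}
#2 dst[0x0f+6] := {0xbb,0x6f,0x2b,0x76,0xe4,0x57}
#3 dst[0x17+5] := {0x62,0x2d,0xbd,0xe7,0x0f}
#4 dst[0x1e+5] := {0x76,0xe4,0x57,0x5c,0x0d}
query mem[0x10]=0x6f, mem[0x20]=0x57, mem[0x18]=0x2d, mem[0x1f]=0xe4, mem[0x13]=0xe4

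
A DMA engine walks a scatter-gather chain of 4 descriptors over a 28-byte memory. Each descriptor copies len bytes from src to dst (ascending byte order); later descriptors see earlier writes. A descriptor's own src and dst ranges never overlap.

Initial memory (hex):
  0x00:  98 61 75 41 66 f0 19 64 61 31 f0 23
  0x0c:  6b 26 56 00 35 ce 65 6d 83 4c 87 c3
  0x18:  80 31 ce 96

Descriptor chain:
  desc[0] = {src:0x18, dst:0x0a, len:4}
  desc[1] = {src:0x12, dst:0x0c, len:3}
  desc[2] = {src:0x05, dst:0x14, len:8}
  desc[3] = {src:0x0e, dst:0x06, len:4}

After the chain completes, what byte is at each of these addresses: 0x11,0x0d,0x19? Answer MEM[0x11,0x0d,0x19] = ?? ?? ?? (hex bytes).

D0: mem[0x0a..0x0d] <- [80 31 ce 96]
D1: mem[0x0c..0x0e] <- [65 6d 83]
D2: mem[0x14..0x1b] <- [f0 19 64 61 31 80 31 65]
D3: mem[0x06..0x09] <- [83 00 35 ce]
query mem[0x11]=0xce, mem[0x0d]=0x6d, mem[0x19]=0x80

MEM[0x11,0x0d,0x19] = ce 6d 80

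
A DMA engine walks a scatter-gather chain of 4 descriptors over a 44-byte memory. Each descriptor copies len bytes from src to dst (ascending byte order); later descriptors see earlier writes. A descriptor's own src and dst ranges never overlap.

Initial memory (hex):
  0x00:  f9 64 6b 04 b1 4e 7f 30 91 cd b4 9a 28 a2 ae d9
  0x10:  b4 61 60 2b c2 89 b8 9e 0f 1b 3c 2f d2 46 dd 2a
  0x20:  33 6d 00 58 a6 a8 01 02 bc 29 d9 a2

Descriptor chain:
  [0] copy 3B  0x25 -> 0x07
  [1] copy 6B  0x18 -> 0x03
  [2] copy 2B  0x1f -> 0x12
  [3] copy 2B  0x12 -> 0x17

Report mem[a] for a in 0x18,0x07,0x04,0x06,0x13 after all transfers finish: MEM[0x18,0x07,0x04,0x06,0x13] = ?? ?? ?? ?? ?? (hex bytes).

D0: mem[0x07..0x09] <- [a8 01 02]
D1: mem[0x03..0x08] <- [0f 1b 3c 2f d2 46]
D2: mem[0x12..0x13] <- [2a 33]
D3: mem[0x17..0x18] <- [2a 33]
query mem[0x18]=0x33, mem[0x07]=0xd2, mem[0x04]=0x1b, mem[0x06]=0x2f, mem[0x13]=0x33

MEM[0x18,0x07,0x04,0x06,0x13] = 33 d2 1b 2f 33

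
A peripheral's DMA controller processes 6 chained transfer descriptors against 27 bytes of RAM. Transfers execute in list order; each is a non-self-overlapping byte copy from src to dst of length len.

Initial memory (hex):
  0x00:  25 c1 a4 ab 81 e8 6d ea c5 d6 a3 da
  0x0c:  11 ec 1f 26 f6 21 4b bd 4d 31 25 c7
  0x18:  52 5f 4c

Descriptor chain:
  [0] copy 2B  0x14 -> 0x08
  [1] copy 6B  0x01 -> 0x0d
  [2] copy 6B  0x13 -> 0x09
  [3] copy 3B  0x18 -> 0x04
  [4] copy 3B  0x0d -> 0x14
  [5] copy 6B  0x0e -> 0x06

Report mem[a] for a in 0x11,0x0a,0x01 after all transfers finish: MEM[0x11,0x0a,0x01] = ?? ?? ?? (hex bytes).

[0] 0x14->0x08 len=2 : 4d 31
[1] 0x01->0x0d len=6 : c1 a4 ab 81 e8 6d
[2] 0x13->0x09 len=6 : bd 4d 31 25 c7 52
[3] 0x18->0x04 len=3 : 52 5f 4c
[4] 0x0d->0x14 len=3 : c7 52 ab
[5] 0x0e->0x06 len=6 : 52 ab 81 e8 6d bd
query mem[0x11]=0xe8, mem[0x0a]=0x6d, mem[0x01]=0xc1

MEM[0x11,0x0a,0x01] = e8 6d c1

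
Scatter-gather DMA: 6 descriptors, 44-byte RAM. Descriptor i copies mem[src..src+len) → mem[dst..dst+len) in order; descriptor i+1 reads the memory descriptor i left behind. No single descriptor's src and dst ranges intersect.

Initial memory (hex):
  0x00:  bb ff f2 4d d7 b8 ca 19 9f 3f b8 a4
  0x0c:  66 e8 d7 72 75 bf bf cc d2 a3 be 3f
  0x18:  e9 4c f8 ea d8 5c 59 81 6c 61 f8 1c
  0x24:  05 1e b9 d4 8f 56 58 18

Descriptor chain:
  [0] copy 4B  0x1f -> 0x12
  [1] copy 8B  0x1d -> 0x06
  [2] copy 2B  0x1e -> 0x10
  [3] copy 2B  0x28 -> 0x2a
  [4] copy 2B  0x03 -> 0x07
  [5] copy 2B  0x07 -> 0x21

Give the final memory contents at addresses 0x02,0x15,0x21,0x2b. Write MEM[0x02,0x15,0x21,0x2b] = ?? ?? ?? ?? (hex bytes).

  after D0: wrote 4B at 0x12 = 816c61f8
  after D1: wrote 8B at 0x06 = 5c59816c61f81c05
  after D2: wrote 2B at 0x10 = 5981
  after D3: wrote 2B at 0x2a = 8f56
  after D4: wrote 2B at 0x07 = 4dd7
  after D5: wrote 2B at 0x21 = 4dd7
query mem[0x02]=0xf2, mem[0x15]=0xf8, mem[0x21]=0x4d, mem[0x2b]=0x56

MEM[0x02,0x15,0x21,0x2b] = f2 f8 4d 56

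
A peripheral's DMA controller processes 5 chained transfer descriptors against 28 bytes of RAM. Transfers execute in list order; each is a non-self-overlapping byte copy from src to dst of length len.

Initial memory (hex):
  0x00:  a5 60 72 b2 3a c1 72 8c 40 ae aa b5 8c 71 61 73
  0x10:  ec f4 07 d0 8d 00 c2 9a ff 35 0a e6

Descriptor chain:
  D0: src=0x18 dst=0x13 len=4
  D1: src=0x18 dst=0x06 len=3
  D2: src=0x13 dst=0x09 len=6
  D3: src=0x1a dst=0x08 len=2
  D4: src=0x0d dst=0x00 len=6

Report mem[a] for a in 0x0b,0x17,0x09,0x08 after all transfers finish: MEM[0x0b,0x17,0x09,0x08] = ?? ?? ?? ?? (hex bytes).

[0] 0x18->0x13 len=4 : ff 35 0a e6
[1] 0x18->0x06 len=3 : ff 35 0a
[2] 0x13->0x09 len=6 : ff 35 0a e6 9a ff
[3] 0x1a->0x08 len=2 : 0a e6
[4] 0x0d->0x00 len=6 : 9a ff 73 ec f4 07
query mem[0x0b]=0x0a, mem[0x17]=0x9a, mem[0x09]=0xe6, mem[0x08]=0x0a

MEM[0x0b,0x17,0x09,0x08] = 0a 9a e6 0a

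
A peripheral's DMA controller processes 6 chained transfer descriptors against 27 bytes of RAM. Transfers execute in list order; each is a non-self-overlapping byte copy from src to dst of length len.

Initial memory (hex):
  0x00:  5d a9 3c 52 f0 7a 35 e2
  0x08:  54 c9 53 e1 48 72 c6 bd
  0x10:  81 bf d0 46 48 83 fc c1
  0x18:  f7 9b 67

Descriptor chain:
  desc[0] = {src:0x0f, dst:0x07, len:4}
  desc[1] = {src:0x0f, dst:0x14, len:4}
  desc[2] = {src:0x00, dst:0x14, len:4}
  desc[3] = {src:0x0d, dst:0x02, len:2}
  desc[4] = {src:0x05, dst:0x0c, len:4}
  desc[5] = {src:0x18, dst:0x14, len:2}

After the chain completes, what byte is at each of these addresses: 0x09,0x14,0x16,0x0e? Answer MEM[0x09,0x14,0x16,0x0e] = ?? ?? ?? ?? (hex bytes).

D0: mem[0x07..0x0a] <- [bd 81 bf d0]
D1: mem[0x14..0x17] <- [bd 81 bf d0]
D2: mem[0x14..0x17] <- [5d a9 3c 52]
D3: mem[0x02..0x03] <- [72 c6]
D4: mem[0x0c..0x0f] <- [7a 35 bd 81]
D5: mem[0x14..0x15] <- [f7 9b]
query mem[0x09]=0xbf, mem[0x14]=0xf7, mem[0x16]=0x3c, mem[0x0e]=0xbd

MEM[0x09,0x14,0x16,0x0e] = bf f7 3c bd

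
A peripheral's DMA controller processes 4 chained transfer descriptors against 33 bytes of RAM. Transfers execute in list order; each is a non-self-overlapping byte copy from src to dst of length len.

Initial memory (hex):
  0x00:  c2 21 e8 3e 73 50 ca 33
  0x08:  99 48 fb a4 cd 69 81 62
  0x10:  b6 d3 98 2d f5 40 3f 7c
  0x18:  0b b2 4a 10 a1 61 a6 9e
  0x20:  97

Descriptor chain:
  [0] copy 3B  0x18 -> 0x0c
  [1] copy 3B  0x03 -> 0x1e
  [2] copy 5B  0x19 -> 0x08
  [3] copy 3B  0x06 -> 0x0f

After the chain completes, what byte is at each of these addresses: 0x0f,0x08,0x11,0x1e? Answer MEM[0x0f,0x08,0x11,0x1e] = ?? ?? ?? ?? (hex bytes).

MEM[0x0f,0x08,0x11,0x1e] = ca b2 b2 3e

[0] 0x18->0x0c len=3 : 0b b2 4a
[1] 0x03->0x1e len=3 : 3e 73 50
[2] 0x19->0x08 len=5 : b2 4a 10 a1 61
[3] 0x06->0x0f len=3 : ca 33 b2
query mem[0x0f]=0xca, mem[0x08]=0xb2, mem[0x11]=0xb2, mem[0x1e]=0x3e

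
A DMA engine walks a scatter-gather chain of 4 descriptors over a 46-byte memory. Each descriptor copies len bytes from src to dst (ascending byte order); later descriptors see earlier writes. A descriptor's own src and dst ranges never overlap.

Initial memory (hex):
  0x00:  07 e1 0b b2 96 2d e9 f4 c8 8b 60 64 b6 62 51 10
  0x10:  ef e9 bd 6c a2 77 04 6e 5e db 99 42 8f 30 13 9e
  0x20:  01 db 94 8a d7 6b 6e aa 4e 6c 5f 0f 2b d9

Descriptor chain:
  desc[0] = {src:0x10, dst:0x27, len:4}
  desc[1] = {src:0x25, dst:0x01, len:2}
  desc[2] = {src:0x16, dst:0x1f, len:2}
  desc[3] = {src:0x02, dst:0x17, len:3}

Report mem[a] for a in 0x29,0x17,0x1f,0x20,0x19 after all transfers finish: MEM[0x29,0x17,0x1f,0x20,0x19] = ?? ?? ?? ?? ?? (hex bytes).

  after D0: wrote 4B at 0x27 = efe9bd6c
  after D1: wrote 2B at 0x01 = 6b6e
  after D2: wrote 2B at 0x1f = 046e
  after D3: wrote 3B at 0x17 = 6eb296
query mem[0x29]=0xbd, mem[0x17]=0x6e, mem[0x1f]=0x04, mem[0x20]=0x6e, mem[0x19]=0x96

MEM[0x29,0x17,0x1f,0x20,0x19] = bd 6e 04 6e 96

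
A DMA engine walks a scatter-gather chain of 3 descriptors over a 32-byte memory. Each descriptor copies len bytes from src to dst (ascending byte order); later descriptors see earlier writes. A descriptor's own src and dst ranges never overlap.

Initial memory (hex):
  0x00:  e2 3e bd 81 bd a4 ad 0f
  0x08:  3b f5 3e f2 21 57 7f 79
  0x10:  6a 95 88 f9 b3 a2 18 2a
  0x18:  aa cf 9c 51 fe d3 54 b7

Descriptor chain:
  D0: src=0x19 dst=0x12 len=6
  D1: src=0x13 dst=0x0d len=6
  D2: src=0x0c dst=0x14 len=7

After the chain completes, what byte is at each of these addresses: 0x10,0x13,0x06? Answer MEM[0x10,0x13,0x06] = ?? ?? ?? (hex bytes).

MEM[0x10,0x13,0x06] = d3 9c ad

D0: mem[0x12..0x17] <- [cf 9c 51 fe d3 54]
D1: mem[0x0d..0x12] <- [9c 51 fe d3 54 aa]
D2: mem[0x14..0x1a] <- [21 9c 51 fe d3 54 aa]
query mem[0x10]=0xd3, mem[0x13]=0x9c, mem[0x06]=0xad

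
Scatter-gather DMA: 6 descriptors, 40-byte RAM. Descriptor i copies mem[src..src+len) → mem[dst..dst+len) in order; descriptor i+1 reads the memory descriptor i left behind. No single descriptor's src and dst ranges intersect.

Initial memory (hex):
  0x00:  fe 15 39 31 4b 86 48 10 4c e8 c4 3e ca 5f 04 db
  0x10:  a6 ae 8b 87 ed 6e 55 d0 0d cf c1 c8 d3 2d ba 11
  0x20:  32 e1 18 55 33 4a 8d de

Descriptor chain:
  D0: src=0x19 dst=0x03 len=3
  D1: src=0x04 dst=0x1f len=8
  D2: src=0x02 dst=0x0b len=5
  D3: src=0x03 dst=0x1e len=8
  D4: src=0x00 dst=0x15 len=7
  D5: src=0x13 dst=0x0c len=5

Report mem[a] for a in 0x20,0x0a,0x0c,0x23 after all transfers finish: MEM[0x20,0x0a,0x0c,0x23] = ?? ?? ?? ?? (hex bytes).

[0] 0x19->0x03 len=3 : cf c1 c8
[1] 0x04->0x1f len=8 : c1 c8 48 10 4c e8 c4 3e
[2] 0x02->0x0b len=5 : 39 cf c1 c8 48
[3] 0x03->0x1e len=8 : cf c1 c8 48 10 4c e8 c4
[4] 0x00->0x15 len=7 : fe 15 39 cf c1 c8 48
[5] 0x13->0x0c len=5 : 87 ed fe 15 39
query mem[0x20]=0xc8, mem[0x0a]=0xc4, mem[0x0c]=0x87, mem[0x23]=0x4c

MEM[0x20,0x0a,0x0c,0x23] = c8 c4 87 4c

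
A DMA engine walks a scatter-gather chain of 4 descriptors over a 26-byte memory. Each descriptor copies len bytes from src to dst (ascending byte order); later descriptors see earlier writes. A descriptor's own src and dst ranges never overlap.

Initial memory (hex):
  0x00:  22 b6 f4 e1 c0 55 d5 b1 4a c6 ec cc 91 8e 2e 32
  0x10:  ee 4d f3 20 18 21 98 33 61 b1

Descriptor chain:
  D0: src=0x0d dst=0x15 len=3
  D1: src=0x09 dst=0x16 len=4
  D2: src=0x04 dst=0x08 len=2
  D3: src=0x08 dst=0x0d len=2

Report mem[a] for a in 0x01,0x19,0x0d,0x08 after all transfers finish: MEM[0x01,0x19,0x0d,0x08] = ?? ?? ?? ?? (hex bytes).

MEM[0x01,0x19,0x0d,0x08] = b6 91 c0 c0

  after D0: wrote 3B at 0x15 = 8e2e32
  after D1: wrote 4B at 0x16 = c6eccc91
  after D2: wrote 2B at 0x08 = c055
  after D3: wrote 2B at 0x0d = c055
query mem[0x01]=0xb6, mem[0x19]=0x91, mem[0x0d]=0xc0, mem[0x08]=0xc0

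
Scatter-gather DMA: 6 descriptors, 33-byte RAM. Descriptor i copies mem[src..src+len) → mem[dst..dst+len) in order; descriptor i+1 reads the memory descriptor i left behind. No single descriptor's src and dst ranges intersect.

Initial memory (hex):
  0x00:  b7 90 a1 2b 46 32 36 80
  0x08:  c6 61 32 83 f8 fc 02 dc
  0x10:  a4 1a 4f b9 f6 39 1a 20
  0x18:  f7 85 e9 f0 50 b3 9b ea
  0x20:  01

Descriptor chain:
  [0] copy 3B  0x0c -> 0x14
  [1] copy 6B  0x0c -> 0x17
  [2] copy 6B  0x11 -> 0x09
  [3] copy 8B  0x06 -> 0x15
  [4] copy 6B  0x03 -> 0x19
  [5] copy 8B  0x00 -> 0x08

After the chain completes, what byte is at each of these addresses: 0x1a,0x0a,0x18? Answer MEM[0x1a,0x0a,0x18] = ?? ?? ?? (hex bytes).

MEM[0x1a,0x0a,0x18] = 46 a1 1a

#0 dst[0x14+3] := {0xf8,0xfc,0x02}
#1 dst[0x17+6] := {0xf8,0xfc,0x02,0xdc,0xa4,0x1a}
#2 dst[0x09+6] := {0x1a,0x4f,0xb9,0xf8,0xfc,0x02}
#3 dst[0x15+8] := {0x36,0x80,0xc6,0x1a,0x4f,0xb9,0xf8,0xfc}
#4 dst[0x19+6] := {0x2b,0x46,0x32,0x36,0x80,0xc6}
#5 dst[0x08+8] := {0xb7,0x90,0xa1,0x2b,0x46,0x32,0x36,0x80}
query mem[0x1a]=0x46, mem[0x0a]=0xa1, mem[0x18]=0x1a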